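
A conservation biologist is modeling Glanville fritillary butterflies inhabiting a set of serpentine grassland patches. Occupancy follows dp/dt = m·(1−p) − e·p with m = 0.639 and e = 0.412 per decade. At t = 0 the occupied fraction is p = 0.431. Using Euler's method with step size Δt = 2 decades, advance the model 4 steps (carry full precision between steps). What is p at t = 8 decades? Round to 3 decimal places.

0.347

Update rule: p ← p + [m·(1−p) − e·p]·Δt with Δt = 2.
  1  |  dp/dt·Δt = +0.372038  |  p_1 = 0.803038
  2  |  dp/dt·Δt = -0.409986  |  p_2 = 0.393052
  3  |  dp/dt·Δt = +0.451804  |  p_3 = 0.844857
  4  |  dp/dt·Δt = -0.497888  |  p_4 = 0.346968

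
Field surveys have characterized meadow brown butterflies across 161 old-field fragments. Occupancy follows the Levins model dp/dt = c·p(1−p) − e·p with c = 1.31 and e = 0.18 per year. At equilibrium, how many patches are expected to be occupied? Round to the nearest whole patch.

p* = 1 − e/c = 1 − 0.18/1.31 = 0.8626.
Expected occupied patches = N × p* = 161 × 0.8626 = 138.88 ≈ 139.

139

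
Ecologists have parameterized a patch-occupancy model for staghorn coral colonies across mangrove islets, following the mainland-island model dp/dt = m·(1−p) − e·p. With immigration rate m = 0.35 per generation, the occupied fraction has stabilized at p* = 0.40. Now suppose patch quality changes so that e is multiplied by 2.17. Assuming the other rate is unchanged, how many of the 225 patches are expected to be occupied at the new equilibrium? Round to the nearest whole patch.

53

Balance m(1−p*) = e·p* gives e = m(1−p*)/p* = 0.35×0.60000/0.40000 = 0.52500.
New p* = m/(m+e) = 0.35000/(0.35000+1.13925) = 0.23502.
Expected occupied = 225 × 0.23502 = 52.88 ≈ 53.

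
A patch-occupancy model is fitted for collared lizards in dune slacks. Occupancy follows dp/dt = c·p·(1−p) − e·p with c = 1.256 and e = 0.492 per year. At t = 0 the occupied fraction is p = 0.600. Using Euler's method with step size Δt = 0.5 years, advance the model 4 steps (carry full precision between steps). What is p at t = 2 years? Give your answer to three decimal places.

Update rule: p ← p + [c·p·(1−p) − e·p]·Δt with Δt = 0.5.
p: 0.60000 → 0.60312  (Δp = +0.00312)
p: 0.60312 → 0.60507  (Δp = +0.00195)
p: 0.60507 → 0.60629  (Δp = +0.00122)
p: 0.60629 → 0.60705  (Δp = +0.00076)

0.607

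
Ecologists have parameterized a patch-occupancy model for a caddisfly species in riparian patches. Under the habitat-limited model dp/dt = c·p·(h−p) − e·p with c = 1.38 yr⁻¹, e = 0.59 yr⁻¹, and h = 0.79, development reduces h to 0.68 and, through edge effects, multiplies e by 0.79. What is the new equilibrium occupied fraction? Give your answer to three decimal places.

0.342

Before: p* = h − e/c = 0.79 − 0.59/1.38 = 0.79 − 0.4275 = 0.3625.
After: c = 1.38, e = 0.4661, h = 0.68; p* = 0.68 − 0.4661/1.38 = 0.3422.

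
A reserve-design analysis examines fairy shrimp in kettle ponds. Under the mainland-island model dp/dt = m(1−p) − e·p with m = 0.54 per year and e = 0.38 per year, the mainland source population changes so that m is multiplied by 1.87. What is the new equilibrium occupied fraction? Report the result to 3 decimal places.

Before: p* = 0.54/(0.54+0.38) = 0.5870.
After: m = 1.0098, e = 0.38; p* = 1.0098/1.3898 = 0.7266.

0.727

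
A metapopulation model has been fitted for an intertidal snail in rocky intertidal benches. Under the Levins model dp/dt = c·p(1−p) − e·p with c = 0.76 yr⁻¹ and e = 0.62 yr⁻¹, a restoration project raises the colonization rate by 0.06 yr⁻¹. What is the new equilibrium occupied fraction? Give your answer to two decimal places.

0.24

Before: p* = 1 − 0.62/0.76 = 0.1842.
After the change, c = 0.82, e = 0.62, so p* = 1 − 0.62/0.82 = 0.2439.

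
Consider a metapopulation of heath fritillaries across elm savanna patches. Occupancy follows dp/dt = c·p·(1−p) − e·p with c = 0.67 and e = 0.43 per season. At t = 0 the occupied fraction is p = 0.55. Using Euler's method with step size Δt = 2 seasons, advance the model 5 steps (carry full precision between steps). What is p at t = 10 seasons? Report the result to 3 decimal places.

0.361

Update rule: p ← p + [c·p·(1−p) − e·p]·Δt with Δt = 2.
t = 2: p = 0.55000 + (-0.14135) = 0.40865
t = 4: p = 0.40865 + (-0.02762) = 0.38103
t = 6: p = 0.38103 + (-0.01165) = 0.36938
t = 8: p = 0.36938 + (-0.00553) = 0.36385
t = 10: p = 0.36385 + (-0.00275) = 0.36110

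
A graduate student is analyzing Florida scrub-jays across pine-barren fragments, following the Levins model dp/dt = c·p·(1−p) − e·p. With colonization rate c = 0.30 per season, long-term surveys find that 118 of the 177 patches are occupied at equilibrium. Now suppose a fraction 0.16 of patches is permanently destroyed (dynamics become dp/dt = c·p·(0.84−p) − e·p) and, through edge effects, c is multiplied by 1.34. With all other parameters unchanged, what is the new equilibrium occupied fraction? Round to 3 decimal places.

Observed p* = 118/177 = 0.66667.
Balance c(1−p*) = e gives e = 0.30×(1 − 0.66667) = 0.10000.
New p* = 0.84 − e/c = 0.84 − 0.10000/0.40200 = 0.59124.

0.591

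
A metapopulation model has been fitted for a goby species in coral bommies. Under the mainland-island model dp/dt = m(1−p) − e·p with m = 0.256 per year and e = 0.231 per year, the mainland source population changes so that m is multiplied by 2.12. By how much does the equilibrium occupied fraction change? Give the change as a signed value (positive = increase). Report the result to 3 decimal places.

0.176

Before: p* = 0.256/(0.256+0.231) = 0.5257.
After: m = 0.54272, e = 0.231; p* = 0.54272/0.7737 = 0.7014.
Δp* = 0.7014 − 0.5257 = +0.1758.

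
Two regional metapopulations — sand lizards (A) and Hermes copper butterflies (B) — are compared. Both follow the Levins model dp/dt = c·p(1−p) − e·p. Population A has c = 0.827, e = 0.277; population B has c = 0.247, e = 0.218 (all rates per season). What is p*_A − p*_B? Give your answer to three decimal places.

A: p*_A = 1 − 0.277/0.827 = 0.6651.
B: p*_B = 1 − 0.218/0.247 = 0.1174.
p*_A − p*_B = 0.6651 − 0.1174 = 0.5476.

0.548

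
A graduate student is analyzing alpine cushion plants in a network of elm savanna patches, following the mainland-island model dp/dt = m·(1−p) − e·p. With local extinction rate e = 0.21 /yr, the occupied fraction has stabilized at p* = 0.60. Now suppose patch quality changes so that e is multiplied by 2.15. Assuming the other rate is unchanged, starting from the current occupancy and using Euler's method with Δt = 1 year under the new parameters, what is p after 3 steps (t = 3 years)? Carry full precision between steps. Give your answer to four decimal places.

Balance m(1−p*) = e·p* gives m = e·p*/(1−p*) = 0.21×0.60000/0.40000 = 0.31500.
Starting from p₀ = 0.60000; update p ← p + (dp/dt)·Δt with the new parameters.
t = 1: p = 0.60000 + (-0.14490) = 0.45510
t = 2: p = 0.45510 + (-0.03383) = 0.42127
t = 3: p = 0.42127 + (-0.00790) = 0.41337

0.4134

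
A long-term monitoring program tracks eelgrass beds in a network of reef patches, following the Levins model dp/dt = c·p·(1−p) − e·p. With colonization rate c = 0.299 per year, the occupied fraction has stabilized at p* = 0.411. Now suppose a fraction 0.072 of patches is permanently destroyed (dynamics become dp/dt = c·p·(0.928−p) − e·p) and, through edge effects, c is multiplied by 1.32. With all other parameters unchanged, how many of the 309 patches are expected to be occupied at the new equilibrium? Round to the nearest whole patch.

Balance c(1−p*) = e gives e = 0.299×(1 − 0.41100) = 0.17611.
New p* = 0.928 − e/c = 0.928 − 0.17611/0.39468 = 0.48179.
Expected occupied = 309 × 0.48179 = 148.87 ≈ 149.

149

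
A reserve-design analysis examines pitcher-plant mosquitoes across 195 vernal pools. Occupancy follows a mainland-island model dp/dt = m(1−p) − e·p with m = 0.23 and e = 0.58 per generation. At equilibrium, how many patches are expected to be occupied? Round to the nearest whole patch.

p* = m/(m+e) = 0.23/0.8100 = 0.2840.
Expected occupied patches = N × p* = 195 × 0.2840 = 55.37 ≈ 55.

55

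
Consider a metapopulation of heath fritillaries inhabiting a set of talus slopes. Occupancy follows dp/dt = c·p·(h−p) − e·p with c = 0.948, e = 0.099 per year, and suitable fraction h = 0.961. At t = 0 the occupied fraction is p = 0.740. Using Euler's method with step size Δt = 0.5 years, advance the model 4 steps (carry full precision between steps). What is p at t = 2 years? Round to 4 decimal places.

0.8387

Update rule: p ← p + [c·p·(h−p) − e·p]·Δt with Δt = 0.5.
t = 0.5: p = 0.74000 + (+0.04089) = 0.78089
t = 1: p = 0.78089 + (+0.02801) = 0.80890
t = 1.5: p = 0.80890 + (+0.01828) = 0.82718
t = 2: p = 0.82718 + (+0.01152) = 0.83870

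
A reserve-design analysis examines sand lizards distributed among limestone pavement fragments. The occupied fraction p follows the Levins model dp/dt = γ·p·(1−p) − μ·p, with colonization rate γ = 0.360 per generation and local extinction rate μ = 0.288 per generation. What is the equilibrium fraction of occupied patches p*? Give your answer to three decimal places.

At equilibrium, colonization balances extinction: γ·p*·(1−p*) = μ·p*.
So p* = 1 − μ/γ = 1 − 0.288/0.360 = 1 − 0.8000 = 0.2000.

0.200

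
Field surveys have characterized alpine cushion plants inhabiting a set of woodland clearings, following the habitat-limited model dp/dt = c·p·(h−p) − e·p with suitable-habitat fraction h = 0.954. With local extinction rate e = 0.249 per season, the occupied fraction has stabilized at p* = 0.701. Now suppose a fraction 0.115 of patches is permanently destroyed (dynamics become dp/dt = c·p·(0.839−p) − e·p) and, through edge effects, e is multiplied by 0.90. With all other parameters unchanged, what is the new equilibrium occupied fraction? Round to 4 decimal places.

0.6113

Balance c(h−p*) = e gives c = e/(0.954 − 0.70100) = 0.249/0.25300 = 0.98419.
New p* = 0.839 − e/c = 0.839 − 0.22410/0.98419 = 0.61130.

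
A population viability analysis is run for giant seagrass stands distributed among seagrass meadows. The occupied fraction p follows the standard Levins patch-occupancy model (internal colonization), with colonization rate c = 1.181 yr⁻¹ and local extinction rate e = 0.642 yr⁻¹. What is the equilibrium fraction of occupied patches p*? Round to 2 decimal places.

At equilibrium, colonization balances extinction: c·p*·(1−p*) = e·p*.
So p* = 1 − e/c = 1 − 0.642/1.181 = 1 − 0.5436 = 0.4564.

0.46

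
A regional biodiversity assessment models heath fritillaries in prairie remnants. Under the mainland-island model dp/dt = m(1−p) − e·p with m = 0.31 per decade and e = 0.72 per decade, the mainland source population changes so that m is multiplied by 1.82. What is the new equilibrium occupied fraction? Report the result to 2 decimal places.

Before: p* = 0.31/(0.31+0.72) = 0.3010.
After: m = 0.5642, e = 0.72; p* = 0.5642/1.2842 = 0.4393.

0.44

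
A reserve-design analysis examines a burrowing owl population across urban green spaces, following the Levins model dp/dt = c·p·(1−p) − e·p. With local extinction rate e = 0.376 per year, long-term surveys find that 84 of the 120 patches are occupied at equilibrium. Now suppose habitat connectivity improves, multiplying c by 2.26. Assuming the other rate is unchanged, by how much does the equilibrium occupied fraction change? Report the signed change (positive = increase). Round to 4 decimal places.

Observed p* = 84/120 = 0.70000.
Balance c(1−p*) = e gives c = e/(1 − 0.70000) = 0.376/0.30000 = 1.25333.
New p* = 1 − e/c = 1 − 0.37600/2.83253 = 0.86726.
Δp* = 0.86726 − 0.70000 = +0.16726.

0.1673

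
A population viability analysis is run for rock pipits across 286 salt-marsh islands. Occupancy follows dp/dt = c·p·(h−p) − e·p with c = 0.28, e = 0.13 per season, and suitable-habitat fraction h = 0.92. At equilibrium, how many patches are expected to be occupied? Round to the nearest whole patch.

130

p* = h − e/c = 0.92 − 0.4643 = 0.4557.
Expected occupied patches = N × p* = 286 × 0.4557 = 130.33 ≈ 130.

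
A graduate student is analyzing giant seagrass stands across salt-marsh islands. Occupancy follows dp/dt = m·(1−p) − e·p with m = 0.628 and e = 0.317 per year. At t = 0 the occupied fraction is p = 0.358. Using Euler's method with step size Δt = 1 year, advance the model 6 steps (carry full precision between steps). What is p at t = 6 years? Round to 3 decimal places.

Update rule: p ← p + [m·(1−p) − e·p]·Δt with Δt = 1.
step 1: Δp = +0.28969, p = 0.64769
step 2: Δp = +0.01593, p = 0.66362
step 3: Δp = +0.00088, p = 0.66450
step 4: Δp = +0.00005, p = 0.66455
step 5: Δp = +0.00000, p = 0.66455
step 6: Δp = +0.00000, p = 0.66455

0.665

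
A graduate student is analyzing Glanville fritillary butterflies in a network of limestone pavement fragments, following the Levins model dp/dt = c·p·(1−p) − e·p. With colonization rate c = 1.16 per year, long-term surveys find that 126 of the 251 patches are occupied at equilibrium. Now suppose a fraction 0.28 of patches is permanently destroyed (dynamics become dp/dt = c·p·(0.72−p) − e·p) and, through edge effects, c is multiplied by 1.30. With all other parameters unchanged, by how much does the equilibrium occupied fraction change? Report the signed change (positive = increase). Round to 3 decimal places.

-0.165

Observed p* = 126/251 = 0.50199.
Balance c(1−p*) = e gives e = 1.16×(1 − 0.50199) = 0.57769.
New p* = 0.72 − e/c = 0.72 − 0.57769/1.50800 = 0.33692.
Δp* = 0.33692 − 0.50199 = -0.16507.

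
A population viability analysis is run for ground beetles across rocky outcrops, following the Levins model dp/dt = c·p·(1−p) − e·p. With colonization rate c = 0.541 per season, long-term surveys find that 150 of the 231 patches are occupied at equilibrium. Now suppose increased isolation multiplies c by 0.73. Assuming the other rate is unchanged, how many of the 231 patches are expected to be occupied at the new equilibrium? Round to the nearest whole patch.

Observed p* = 150/231 = 0.64935.
Balance c(1−p*) = e gives e = 0.541×(1 − 0.64935) = 0.18970.
New p* = 1 − e/c = 1 − 0.18970/0.39493 = 0.51966.
Expected occupied = 231 × 0.51966 = 120.04 ≈ 120.

120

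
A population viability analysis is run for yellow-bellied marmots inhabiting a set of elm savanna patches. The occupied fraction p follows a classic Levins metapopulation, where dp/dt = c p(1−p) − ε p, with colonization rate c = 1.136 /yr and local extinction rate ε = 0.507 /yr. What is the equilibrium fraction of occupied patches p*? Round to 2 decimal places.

0.55

Setting dp/dt = 0 and dividing through by p* gives c·(1−p*) = ε.
So p* = 1 − ε/c = 1 − 0.507/1.136 = 1 − 0.4463 = 0.5537.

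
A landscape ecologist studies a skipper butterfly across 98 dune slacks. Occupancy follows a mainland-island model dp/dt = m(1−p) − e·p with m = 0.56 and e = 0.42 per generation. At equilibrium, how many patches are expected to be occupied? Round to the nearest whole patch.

p* = m/(m+e) = 0.56/0.9800 = 0.5714.
Expected occupied patches = N × p* = 98 × 0.5714 = 56.00 ≈ 56.

56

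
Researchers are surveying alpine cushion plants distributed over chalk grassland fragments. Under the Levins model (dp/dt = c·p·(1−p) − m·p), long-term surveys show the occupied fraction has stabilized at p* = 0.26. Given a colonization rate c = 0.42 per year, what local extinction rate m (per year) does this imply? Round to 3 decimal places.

0.311

At equilibrium c(1−p*) = m.
m = 0.42 × (1 − 0.26) = 0.42 × 0.7400 = 0.3108.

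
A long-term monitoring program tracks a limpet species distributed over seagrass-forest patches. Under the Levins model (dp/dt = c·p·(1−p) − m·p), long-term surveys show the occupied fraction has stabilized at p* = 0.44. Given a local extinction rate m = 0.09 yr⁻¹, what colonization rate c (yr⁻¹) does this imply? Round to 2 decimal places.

At equilibrium c(1−p*) = m, so c = m/(1−p*).
c = 0.09/(1 − 0.44) = 0.09/0.5600 = 0.1607.

0.16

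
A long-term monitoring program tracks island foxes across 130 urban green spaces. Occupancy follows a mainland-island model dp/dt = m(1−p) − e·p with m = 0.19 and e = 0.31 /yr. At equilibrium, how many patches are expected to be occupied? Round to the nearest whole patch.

49

p* = m/(m+e) = 0.19/0.5000 = 0.3800.
Expected occupied patches = N × p* = 130 × 0.3800 = 49.40 ≈ 49.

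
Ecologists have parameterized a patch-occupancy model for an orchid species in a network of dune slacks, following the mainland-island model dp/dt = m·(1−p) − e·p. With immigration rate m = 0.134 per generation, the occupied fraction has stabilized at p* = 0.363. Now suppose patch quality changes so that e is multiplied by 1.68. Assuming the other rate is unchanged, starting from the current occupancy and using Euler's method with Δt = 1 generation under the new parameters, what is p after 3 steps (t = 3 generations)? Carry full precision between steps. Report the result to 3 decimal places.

0.265

Balance m(1−p*) = e·p* gives e = m(1−p*)/p* = 0.134×0.63700/0.36300 = 0.23515.
Starting from p₀ = 0.36300; update p ← p + (dp/dt)·Δt with the new parameters.
  1  |  dp/dt·Δt = -0.058043  |  p_1 = 0.304957
  2  |  dp/dt·Δt = -0.027336  |  p_2 = 0.277621
  3  |  dp/dt·Δt = -0.012874  |  p_3 = 0.264747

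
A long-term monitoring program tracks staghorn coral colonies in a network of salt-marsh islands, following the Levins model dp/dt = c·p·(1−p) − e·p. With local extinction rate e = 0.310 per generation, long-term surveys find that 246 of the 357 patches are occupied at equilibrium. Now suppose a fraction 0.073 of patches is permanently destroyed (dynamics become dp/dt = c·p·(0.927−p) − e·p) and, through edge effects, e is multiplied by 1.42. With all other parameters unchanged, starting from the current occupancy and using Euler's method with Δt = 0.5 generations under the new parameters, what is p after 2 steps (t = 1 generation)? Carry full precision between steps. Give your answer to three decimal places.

0.578

Observed p* = 246/357 = 0.68908.
Balance c(1−p*) = e gives c = e/(1 − 0.68908) = 0.310/0.31092 = 0.99703.
Starting from p₀ = 0.68908; update p ← p + (dp/dt)·Δt with the new parameters.
t = 0.5: p = 0.68908 + (-0.06994) = 0.61914
t = 1: p = 0.61914 + (-0.04125) = 0.57789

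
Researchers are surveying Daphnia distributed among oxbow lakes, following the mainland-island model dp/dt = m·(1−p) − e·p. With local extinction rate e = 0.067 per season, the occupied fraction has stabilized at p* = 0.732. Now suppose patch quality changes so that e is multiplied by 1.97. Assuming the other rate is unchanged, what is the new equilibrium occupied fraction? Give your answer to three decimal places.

Balance m(1−p*) = e·p* gives m = e·p*/(1−p*) = 0.067×0.73200/0.26800 = 0.18300.
New p* = m/(m+e) = 0.18300/(0.18300+0.13199) = 0.58097.

0.581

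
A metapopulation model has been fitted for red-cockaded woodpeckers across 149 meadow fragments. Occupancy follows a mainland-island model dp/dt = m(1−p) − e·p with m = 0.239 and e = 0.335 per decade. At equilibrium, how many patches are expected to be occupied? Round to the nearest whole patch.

p* = m/(m+e) = 0.239/0.5740 = 0.4164.
Expected occupied patches = N × p* = 149 × 0.4164 = 62.04 ≈ 62.

62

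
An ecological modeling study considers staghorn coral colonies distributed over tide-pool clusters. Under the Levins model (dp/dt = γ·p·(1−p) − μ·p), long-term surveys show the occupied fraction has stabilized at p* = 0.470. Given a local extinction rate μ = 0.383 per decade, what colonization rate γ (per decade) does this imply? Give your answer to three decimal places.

0.723

At equilibrium γ(1−p*) = μ, so γ = μ/(1−p*).
γ = 0.383/(1 − 0.470) = 0.383/0.5300 = 0.7226.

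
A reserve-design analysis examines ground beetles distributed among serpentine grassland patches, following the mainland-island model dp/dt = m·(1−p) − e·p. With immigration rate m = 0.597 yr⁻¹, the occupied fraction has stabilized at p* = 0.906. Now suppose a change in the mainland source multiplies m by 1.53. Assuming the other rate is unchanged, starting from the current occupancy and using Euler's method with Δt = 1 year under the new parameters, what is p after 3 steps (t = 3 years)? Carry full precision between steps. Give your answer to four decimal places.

Balance m(1−p*) = e·p* gives e = m(1−p*)/p* = 0.597×0.09400/0.90600 = 0.06194.
Starting from p₀ = 0.90600; update p ← p + (dp/dt)·Δt with the new parameters.
p: 0.90600 → 0.93574  (Δp = +0.02974)
p: 0.93574 → 0.93648  (Δp = +0.00073)
p: 0.93648 → 0.93649  (Δp = +0.00002)

0.9365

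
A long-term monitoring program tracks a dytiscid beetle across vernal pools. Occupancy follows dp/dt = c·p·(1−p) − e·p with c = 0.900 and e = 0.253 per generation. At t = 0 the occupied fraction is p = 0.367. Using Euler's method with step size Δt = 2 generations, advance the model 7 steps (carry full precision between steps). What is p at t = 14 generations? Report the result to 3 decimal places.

Update rule: p ← p + [c·p·(1−p) − e·p]·Δt with Δt = 2.
step 1: Δp = +0.23246, p = 0.59946
step 2: Δp = +0.12887, p = 0.72833
step 3: Δp = -0.01237, p = 0.71595
step 4: Δp = +0.00378, p = 0.71974
step 5: Δp = -0.00110, p = 0.71864
step 6: Δp = +0.00032, p = 0.71896
step 7: Δp = -0.00010, p = 0.71887

0.719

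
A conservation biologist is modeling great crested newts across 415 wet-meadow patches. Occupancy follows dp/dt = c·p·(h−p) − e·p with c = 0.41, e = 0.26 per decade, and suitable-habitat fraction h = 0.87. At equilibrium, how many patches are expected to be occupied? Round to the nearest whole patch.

98

p* = h − e/c = 0.87 − 0.6341 = 0.2359.
Expected occupied patches = N × p* = 415 × 0.2359 = 97.88 ≈ 98.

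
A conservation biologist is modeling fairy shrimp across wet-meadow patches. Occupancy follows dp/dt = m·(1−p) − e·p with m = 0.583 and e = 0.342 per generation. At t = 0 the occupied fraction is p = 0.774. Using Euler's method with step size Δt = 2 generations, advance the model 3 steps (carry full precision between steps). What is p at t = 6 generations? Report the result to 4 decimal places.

0.5420

Update rule: p ← p + [m·(1−p) − e·p]·Δt with Δt = 2.
step 1: Δp = -0.26590, p = 0.50810
step 2: Δp = +0.22602, p = 0.73411
step 3: Δp = -0.19211, p = 0.54200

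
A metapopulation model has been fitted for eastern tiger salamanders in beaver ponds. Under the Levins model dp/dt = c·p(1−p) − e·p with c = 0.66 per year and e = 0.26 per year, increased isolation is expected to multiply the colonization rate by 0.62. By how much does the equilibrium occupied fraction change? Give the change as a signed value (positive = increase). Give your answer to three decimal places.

Before: p* = 1 − 0.26/0.66 = 0.6061.
After the change, c = 0.4092, e = 0.26, so p* = 1 − 0.26/0.4092 = 0.3646.
Δp* = 0.3646 − 0.6061 = -0.2414.

-0.241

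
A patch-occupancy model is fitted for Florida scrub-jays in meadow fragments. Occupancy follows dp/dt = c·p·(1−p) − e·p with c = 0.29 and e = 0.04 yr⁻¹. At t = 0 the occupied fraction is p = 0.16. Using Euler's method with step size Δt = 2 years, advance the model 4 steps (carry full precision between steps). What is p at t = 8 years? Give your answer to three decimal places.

Update rule: p ← p + [c·p·(1−p) − e·p]·Δt with Δt = 2.
step 1: Δp = +0.06515, p = 0.22515
step 2: Δp = +0.08317, p = 0.30833
step 3: Δp = +0.09903, p = 0.40735
step 4: Δp = +0.10743, p = 0.51478

0.515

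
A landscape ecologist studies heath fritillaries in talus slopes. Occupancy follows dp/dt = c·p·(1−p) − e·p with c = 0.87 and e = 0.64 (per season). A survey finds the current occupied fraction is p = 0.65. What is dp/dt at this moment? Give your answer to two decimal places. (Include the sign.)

-0.22

Colonization term: c·p·(1−p) = 0.87×0.65×0.3500 = 0.19792.
Extinction term: e·p = 0.41600.
dp/dt = 0.19792 − 0.41600 = -0.21808.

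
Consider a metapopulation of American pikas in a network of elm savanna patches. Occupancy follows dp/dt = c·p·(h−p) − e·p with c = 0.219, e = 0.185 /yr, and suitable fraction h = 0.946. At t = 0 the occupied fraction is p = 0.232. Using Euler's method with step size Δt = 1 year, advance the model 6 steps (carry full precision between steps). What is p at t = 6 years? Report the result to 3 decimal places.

Update rule: p ← p + [c·p·(h−p) − e·p]·Δt with Δt = 1.
p: 0.23200 → 0.22536  (Δp = -0.00664)
p: 0.22536 → 0.21923  (Δp = -0.00613)
p: 0.21923 → 0.21357  (Δp = -0.00566)
p: 0.21357 → 0.20831  (Δp = -0.00525)
p: 0.20831 → 0.20343  (Δp = -0.00488)
p: 0.20343 → 0.19888  (Δp = -0.00455)

0.199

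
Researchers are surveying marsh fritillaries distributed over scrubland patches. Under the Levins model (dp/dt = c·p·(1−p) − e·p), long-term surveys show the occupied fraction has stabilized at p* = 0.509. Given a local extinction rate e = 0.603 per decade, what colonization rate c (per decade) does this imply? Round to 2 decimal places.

At equilibrium c(1−p*) = e, so c = e/(1−p*).
c = 0.603/(1 − 0.509) = 0.603/0.4910 = 1.2281.

1.23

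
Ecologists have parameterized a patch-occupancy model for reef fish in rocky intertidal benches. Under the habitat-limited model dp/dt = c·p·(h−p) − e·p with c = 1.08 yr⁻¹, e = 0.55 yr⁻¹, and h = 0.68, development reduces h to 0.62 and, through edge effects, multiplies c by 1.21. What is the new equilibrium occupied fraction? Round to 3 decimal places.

Before: p* = h − e/c = 0.68 − 0.55/1.08 = 0.68 − 0.5093 = 0.1707.
After: c = 1.3068, e = 0.55, h = 0.62; p* = 0.62 − 0.55/1.3068 = 0.1991.

0.199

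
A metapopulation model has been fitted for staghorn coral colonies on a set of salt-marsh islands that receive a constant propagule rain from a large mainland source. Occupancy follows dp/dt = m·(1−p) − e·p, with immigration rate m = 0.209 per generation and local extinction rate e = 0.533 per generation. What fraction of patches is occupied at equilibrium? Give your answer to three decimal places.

0.282

At equilibrium the propagule rain into empty patches balances local extinction: m(1−p*) = e·p*.
p* = m/(m+e) = 0.209/(0.209+0.533) = 0.209/0.7420 = 0.2817.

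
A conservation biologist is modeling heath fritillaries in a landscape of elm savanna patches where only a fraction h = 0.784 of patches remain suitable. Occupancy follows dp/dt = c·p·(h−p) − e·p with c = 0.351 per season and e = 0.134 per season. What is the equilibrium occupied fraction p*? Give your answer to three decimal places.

0.402

Setting dp/dt = 0 and dividing by p* gives c·(h−p*) = e.
So p* = h − e/c = 0.784 − 0.134/0.351 = 0.784 − 0.3818 = 0.4022.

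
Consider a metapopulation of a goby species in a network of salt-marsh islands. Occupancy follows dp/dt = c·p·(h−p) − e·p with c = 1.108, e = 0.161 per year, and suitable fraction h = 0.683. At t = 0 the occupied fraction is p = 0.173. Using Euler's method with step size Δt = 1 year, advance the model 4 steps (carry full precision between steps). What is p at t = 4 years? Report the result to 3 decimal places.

0.460

Update rule: p ← p + [c·p·(h−p) − e·p]·Δt with Δt = 1.
  1  |  dp/dt·Δt = +0.069906  |  p_1 = 0.242906
  2  |  dp/dt·Δt = +0.079339  |  p_2 = 0.322245
  3  |  dp/dt·Δt = +0.076925  |  p_3 = 0.399170
  4  |  dp/dt·Δt = +0.061266  |  p_4 = 0.460436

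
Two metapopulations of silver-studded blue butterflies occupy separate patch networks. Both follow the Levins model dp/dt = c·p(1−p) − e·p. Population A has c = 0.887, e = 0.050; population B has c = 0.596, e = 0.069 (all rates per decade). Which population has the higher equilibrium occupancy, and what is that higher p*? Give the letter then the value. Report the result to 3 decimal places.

A, 0.944

A: p*_A = 1 − 0.050/0.887 = 0.9436.
B: p*_B = 1 − 0.069/0.596 = 0.8842.
A is higher at 0.9436.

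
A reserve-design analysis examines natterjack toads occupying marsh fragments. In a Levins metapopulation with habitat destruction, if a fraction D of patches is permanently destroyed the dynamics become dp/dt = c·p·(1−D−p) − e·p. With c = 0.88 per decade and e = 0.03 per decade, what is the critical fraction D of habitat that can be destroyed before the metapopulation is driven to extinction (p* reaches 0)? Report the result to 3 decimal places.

0.966

The nontrivial equilibrium is p* = (1−D) − e/c; extinction occurs when this hits zero.
So D_crit = 1 − e/c = 1 − 0.03/0.88 = 1 − 0.0341 = 0.9659.
This equals the undisturbed p*, a classic result of Lande's extension.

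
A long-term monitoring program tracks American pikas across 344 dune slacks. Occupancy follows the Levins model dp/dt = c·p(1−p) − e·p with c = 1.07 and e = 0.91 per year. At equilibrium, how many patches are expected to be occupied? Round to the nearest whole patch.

51

p* = 1 − e/c = 1 − 0.91/1.07 = 0.1495.
Expected occupied patches = N × p* = 344 × 0.1495 = 51.44 ≈ 51.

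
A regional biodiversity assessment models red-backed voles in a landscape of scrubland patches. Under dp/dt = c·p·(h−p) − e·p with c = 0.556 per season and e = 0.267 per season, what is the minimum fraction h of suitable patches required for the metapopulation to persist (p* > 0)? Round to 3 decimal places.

p* = h − e/c is positive only when h > e/c.
h_min = e/c = 0.267/0.556 = 0.4802.

0.480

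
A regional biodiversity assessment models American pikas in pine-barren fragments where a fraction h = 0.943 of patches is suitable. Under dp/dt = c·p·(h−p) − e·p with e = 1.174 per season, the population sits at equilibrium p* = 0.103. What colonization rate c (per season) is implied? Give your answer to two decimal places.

1.40

At equilibrium c(h−p*) = e, so c = e/(h−p*).
c = 1.174/(0.943 − 0.103) = 1.174/0.8400 = 1.3976.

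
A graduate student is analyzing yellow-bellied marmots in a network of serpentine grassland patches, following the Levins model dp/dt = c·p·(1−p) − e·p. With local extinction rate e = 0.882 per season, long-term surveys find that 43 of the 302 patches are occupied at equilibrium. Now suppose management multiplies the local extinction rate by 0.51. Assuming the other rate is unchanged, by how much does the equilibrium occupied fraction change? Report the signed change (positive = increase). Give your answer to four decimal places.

Observed p* = 43/302 = 0.14238.
Balance c(1−p*) = e gives c = e/(1 − 0.14238) = 0.882/0.85762 = 1.02843.
New p* = 1 − e/c = 1 − 0.44982/1.02843 = 0.56261.
Δp* = 0.56261 − 0.14238 = +0.42023.

0.4202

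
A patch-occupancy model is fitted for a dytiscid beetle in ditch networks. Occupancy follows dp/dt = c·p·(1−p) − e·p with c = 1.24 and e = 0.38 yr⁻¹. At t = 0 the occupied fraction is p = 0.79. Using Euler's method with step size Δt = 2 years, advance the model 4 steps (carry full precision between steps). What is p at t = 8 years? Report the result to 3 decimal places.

Update rule: p ← p + [c·p·(1−p) − e·p]·Δt with Δt = 2.
t = 2: p = 0.79000 + (-0.18897) = 0.60103
t = 4: p = 0.60103 + (+0.13790) = 0.73893
t = 6: p = 0.73893 + (-0.08317) = 0.65576
t = 8: p = 0.65576 + (+0.06145) = 0.71721

0.717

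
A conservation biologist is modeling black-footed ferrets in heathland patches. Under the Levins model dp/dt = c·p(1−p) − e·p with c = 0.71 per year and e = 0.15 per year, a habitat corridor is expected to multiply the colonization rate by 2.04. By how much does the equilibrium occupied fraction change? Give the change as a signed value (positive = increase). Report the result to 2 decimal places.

Before: p* = 1 − 0.15/0.71 = 0.7887.
After the change, c = 1.4484, e = 0.15, so p* = 1 − 0.15/1.4484 = 0.8964.
Δp* = 0.8964 − 0.7887 = +0.1077.

0.11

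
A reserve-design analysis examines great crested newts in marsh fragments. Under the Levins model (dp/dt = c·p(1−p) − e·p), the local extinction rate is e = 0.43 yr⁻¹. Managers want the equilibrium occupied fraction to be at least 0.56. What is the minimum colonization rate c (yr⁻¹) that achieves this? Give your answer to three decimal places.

p* = 1 − e/c ≥ 0.56 requires e/c ≤ 0.4400, i.e. c ≥ e/0.4400.
c_min = 0.43/0.4400 = 0.9773.

0.977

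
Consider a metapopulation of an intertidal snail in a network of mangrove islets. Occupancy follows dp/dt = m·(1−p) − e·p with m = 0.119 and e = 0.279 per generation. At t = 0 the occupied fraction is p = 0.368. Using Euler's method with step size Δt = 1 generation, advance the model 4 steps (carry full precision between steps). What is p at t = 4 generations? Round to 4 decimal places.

0.3081

Update rule: p ← p + [m·(1−p) − e·p]·Δt with Δt = 1.
step 1: Δp = -0.02746, p = 0.34054
step 2: Δp = -0.01653, p = 0.32400
step 3: Δp = -0.00995, p = 0.31405
step 4: Δp = -0.00599, p = 0.30806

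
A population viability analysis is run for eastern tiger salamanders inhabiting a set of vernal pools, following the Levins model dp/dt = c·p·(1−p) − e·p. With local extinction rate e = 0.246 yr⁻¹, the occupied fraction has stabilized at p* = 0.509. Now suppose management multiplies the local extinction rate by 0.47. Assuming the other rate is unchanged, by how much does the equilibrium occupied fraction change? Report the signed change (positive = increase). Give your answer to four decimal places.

0.2602

Balance c(1−p*) = e gives c = e/(1 − 0.50900) = 0.246/0.49100 = 0.50102.
New p* = 1 − e/c = 1 − 0.11562/0.50102 = 0.76923.
Δp* = 0.76923 − 0.50900 = +0.26023.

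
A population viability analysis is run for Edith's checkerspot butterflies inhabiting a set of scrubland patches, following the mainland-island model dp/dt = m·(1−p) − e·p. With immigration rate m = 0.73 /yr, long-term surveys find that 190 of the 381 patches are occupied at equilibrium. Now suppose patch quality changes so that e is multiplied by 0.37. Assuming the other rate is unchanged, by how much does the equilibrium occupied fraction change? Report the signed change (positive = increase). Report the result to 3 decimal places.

Observed p* = 190/381 = 0.49869.
Balance m(1−p*) = e·p* gives e = m(1−p*)/p* = 0.73×0.50131/0.49869 = 0.73384.
New p* = m/(m+e) = 0.73000/(0.73000+0.27152) = 0.72889.
Δp* = 0.72889 − 0.49869 = +0.23020.

0.230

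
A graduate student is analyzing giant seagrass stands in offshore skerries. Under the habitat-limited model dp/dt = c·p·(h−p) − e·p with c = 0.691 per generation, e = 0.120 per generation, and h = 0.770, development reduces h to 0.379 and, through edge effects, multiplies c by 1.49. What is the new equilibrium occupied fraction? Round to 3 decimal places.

0.262

Before: p* = h − e/c = 0.770 − 0.120/0.691 = 0.770 − 0.1737 = 0.5963.
After: c = 1.02959, e = 0.12, h = 0.379; p* = 0.379 − 0.12/1.02959 = 0.2624.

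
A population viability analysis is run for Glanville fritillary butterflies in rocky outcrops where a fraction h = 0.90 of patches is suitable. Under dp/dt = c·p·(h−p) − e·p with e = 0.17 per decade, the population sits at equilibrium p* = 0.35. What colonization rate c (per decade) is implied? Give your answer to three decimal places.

At equilibrium c(h−p*) = e, so c = e/(h−p*).
c = 0.17/(0.90 − 0.35) = 0.17/0.5500 = 0.3091.

0.309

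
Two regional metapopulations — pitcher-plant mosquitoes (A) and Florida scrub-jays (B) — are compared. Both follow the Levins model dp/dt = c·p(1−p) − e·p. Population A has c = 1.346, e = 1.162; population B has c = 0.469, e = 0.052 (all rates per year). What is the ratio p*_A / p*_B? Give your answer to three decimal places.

0.154

A: p*_A = 1 − 1.162/1.346 = 0.1367.
B: p*_B = 1 − 0.052/0.469 = 0.8891.
p*_A / p*_B = 0.1367/0.8891 = 0.1537.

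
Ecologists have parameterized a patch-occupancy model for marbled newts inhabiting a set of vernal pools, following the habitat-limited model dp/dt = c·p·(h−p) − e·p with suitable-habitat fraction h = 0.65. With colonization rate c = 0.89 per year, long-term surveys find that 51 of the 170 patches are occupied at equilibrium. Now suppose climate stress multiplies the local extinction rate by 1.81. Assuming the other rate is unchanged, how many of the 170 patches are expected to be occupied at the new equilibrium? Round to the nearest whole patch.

3

Observed p* = 51/170 = 0.30000.
Balance c(h−p*) = e gives e = 0.89×(0.65 − 0.30000) = 0.31150.
New p* = 0.65 − e/c = 0.65 − 0.56382/0.89000 = 0.01649.
Expected occupied = 170 × 0.01649 = 2.80 ≈ 3.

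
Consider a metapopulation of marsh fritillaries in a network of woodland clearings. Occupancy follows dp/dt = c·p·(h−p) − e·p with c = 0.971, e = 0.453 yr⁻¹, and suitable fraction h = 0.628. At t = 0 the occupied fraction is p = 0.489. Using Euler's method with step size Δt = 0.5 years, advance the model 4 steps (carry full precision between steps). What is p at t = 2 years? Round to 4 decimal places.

Update rule: p ← p + [c·p·(h−p) − e·p]·Δt with Δt = 0.5.
t = 0.5: p = 0.48900 + (-0.07776) = 0.41124
t = 1: p = 0.41124 + (-0.04987) = 0.36137
t = 1.5: p = 0.36137 + (-0.03507) = 0.32630
t = 2: p = 0.32630 + (-0.02611) = 0.30019

0.3002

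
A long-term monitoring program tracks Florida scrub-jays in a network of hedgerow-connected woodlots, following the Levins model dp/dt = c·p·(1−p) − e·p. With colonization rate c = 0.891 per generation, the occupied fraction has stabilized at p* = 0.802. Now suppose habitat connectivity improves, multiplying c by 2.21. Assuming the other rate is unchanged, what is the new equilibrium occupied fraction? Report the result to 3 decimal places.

0.910

Balance c(1−p*) = e gives e = 0.891×(1 − 0.80200) = 0.17642.
New p* = 1 − e/c = 1 − 0.17642/1.96911 = 0.91041.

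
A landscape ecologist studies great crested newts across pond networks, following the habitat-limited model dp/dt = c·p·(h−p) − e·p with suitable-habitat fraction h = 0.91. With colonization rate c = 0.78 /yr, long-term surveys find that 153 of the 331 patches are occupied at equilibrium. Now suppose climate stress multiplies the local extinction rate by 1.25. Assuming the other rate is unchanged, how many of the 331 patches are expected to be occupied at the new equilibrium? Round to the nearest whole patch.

Observed p* = 153/331 = 0.46224.
Balance c(h−p*) = e gives e = 0.78×(0.91 − 0.46224) = 0.34925.
New p* = 0.91 − e/c = 0.91 − 0.43656/0.78000 = 0.35031.
Expected occupied = 331 × 0.35031 = 115.95 ≈ 116.

116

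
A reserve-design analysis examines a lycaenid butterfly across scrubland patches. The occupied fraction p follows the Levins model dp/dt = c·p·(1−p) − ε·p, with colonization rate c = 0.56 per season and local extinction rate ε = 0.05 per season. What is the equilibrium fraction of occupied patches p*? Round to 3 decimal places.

0.911

At equilibrium, colonization balances extinction: c·p*·(1−p*) = ε·p*.
So p* = 1 − ε/c = 1 − 0.05/0.56 = 1 − 0.0893 = 0.9107.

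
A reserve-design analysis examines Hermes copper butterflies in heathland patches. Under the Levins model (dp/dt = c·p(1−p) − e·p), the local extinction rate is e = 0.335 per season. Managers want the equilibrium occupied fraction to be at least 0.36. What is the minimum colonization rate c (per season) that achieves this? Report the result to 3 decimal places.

0.523

p* = 1 − e/c ≥ 0.36 requires e/c ≤ 0.6400, i.e. c ≥ e/0.6400.
c_min = 0.335/0.6400 = 0.5234.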